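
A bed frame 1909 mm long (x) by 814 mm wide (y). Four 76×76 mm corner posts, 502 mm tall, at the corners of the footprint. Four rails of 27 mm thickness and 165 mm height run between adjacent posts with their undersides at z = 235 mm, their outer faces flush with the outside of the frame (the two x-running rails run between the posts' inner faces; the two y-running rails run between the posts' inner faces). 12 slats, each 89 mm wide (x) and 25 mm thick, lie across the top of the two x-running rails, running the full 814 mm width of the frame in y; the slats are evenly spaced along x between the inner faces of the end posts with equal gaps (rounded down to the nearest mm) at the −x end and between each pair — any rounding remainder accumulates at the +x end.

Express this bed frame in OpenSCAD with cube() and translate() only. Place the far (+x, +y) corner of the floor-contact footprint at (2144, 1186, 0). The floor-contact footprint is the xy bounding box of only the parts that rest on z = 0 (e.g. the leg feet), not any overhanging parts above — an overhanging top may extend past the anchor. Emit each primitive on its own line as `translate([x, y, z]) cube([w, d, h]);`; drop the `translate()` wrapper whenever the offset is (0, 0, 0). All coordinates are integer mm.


// slat z = rail_z + rail_h = 235 + 165 = 400
// slat gap = ⌊(1757 − 12·89) / 13⌋ = 53
translate([235, 372, 0]) cube([76, 76, 502]);
translate([235, 1110, 0]) cube([76, 76, 502]);
translate([2068, 372, 0]) cube([76, 76, 502]);
translate([2068, 1110, 0]) cube([76, 76, 502]);
translate([311, 372, 235]) cube([1757, 27, 165]);
translate([311, 1159, 235]) cube([1757, 27, 165]);
translate([235, 448, 235]) cube([27, 662, 165]);
translate([2117, 448, 235]) cube([27, 662, 165]);
translate([364, 372, 400]) cube([89, 814, 25]);
translate([506, 372, 400]) cube([89, 814, 25]);
translate([648, 372, 400]) cube([89, 814, 25]);
translate([790, 372, 400]) cube([89, 814, 25]);
translate([932, 372, 400]) cube([89, 814, 25]);
translate([1074, 372, 400]) cube([89, 814, 25]);
translate([1216, 372, 400]) cube([89, 814, 25]);
translate([1358, 372, 400]) cube([89, 814, 25]);
translate([1500, 372, 400]) cube([89, 814, 25]);
translate([1642, 372, 400]) cube([89, 814, 25]);
translate([1784, 372, 400]) cube([89, 814, 25]);
translate([1926, 372, 400]) cube([89, 814, 25]);


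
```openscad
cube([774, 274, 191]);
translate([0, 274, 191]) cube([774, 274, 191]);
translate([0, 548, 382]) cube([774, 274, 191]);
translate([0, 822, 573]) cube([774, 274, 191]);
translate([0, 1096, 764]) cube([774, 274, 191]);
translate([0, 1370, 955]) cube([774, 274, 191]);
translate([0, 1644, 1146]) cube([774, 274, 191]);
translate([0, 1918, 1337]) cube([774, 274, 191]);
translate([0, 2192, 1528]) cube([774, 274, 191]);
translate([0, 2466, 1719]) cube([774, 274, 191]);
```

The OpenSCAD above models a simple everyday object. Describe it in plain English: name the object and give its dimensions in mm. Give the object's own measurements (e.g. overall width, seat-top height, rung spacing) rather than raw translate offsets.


A straight staircase of 10 solid steps. Each step is 774 mm wide (x), 274 mm deep (y, the going) and 191 mm tall (the rise). The first step rests on the floor; each subsequent step sits one going further in +y and one rise higher in +z, directly behind and above the previous step with no overlap.


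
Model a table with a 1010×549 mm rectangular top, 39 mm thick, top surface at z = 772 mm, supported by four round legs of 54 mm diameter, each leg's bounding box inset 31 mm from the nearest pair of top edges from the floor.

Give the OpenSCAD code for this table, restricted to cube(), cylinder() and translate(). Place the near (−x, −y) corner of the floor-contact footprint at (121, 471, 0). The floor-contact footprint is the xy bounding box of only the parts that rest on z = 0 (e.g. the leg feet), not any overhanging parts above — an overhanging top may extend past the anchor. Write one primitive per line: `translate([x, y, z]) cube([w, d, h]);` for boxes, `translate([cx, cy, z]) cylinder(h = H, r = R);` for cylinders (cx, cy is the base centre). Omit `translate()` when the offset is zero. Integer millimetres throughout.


// leg_h = 772 - 39 = 733
translate([90, 440, 733]) cube([1010, 549, 39]);
translate([148, 498, 0]) cylinder(h = 733, r = 27);
translate([1042, 498, 0]) cylinder(h = 733, r = 27);
translate([148, 931, 0]) cylinder(h = 733, r = 27);
translate([1042, 931, 0]) cylinder(h = 733, r = 27);


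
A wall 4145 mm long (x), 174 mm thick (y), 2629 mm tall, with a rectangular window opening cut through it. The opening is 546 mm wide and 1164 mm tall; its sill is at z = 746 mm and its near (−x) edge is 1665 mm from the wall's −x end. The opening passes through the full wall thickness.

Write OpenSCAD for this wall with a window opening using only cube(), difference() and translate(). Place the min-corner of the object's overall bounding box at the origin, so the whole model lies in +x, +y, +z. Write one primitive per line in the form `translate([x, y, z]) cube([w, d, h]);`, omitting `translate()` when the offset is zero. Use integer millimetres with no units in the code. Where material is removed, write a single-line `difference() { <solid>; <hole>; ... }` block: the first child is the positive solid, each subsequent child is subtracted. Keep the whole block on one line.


difference() { cube([4145, 174, 2629]); translate([1665, 0, 746]) cube([546, 174, 1164]); }


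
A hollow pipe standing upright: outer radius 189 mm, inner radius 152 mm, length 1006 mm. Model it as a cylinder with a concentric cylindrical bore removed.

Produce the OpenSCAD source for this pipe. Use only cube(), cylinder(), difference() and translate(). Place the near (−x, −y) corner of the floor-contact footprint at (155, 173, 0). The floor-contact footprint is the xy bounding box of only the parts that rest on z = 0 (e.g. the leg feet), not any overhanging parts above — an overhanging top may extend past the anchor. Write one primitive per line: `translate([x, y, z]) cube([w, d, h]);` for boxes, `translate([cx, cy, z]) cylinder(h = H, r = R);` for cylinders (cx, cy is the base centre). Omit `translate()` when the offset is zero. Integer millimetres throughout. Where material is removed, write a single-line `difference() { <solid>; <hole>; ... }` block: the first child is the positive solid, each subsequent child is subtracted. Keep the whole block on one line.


difference() { translate([344, 362, 0]) cylinder(h = 1006, r = 189); translate([344, 362, 0]) cylinder(h = 1006, r = 152); }


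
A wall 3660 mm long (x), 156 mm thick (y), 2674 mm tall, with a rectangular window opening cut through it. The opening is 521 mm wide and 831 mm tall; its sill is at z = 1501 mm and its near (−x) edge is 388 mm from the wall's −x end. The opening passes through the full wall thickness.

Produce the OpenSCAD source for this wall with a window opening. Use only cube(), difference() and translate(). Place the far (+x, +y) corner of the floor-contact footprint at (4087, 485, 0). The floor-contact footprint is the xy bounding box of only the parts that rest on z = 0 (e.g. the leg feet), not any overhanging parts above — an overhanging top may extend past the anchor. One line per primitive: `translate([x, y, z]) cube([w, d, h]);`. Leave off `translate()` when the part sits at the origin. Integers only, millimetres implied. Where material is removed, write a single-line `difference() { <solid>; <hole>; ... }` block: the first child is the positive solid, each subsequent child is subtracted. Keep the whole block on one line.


difference() { translate([427, 329, 0]) cube([3660, 156, 2674]); translate([815, 329, 1501]) cube([521, 156, 831]); }


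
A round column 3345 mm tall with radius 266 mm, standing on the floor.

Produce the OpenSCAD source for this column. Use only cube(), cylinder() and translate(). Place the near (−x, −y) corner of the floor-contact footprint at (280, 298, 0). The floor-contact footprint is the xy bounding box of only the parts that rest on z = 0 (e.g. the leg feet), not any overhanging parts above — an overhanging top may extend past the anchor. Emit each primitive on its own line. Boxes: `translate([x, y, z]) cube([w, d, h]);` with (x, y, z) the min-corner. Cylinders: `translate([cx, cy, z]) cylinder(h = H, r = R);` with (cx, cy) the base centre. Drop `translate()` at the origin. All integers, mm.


translate([546, 564, 0]) cylinder(h = 3345, r = 266);


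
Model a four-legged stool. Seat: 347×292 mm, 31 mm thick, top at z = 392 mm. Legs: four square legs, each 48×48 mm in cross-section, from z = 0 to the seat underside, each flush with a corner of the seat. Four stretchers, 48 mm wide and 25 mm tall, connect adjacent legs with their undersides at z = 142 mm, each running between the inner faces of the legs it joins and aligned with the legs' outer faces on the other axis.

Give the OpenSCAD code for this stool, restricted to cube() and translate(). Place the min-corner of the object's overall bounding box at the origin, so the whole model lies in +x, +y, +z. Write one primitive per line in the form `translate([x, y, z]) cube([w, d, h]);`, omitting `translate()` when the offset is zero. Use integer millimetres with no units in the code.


translate([0, 0, 361]) cube([347, 292, 31]);
cube([48, 48, 361]);
translate([299, 0, 0]) cube([48, 48, 361]);
translate([0, 244, 0]) cube([48, 48, 361]);
translate([299, 244, 0]) cube([48, 48, 361]);
translate([48, 0, 142]) cube([251, 48, 25]);
translate([48, 244, 142]) cube([251, 48, 25]);
translate([0, 48, 142]) cube([48, 196, 25]);
translate([299, 48, 142]) cube([48, 196, 25]);


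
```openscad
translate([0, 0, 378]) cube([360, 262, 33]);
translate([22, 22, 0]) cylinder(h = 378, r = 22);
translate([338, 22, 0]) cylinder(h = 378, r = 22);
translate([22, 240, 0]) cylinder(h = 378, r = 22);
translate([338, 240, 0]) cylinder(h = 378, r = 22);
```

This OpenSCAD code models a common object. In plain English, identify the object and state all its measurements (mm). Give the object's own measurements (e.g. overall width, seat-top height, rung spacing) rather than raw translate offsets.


A simple wooden stool: a rectangular seat 360 mm (x) by 262 mm (y), 33 mm thick, top face at z = 411 mm, on four round legs, each 44 mm in diameter. The legs rest on z = 0, each leg's axis is inset half a diameter from the nearest pair of seat edges (so the leg's bounding box is flush with the corner).


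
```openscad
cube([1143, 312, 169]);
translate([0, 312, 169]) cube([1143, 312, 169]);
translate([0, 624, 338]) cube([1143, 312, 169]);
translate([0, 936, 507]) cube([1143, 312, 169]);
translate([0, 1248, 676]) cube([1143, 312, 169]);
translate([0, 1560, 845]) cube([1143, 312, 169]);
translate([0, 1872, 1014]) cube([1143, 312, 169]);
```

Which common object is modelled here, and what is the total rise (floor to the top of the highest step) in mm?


A staircase. The total rise is 1183 mm.

7 identical blocks, each offset up and back from the previous — a staircase. Each step is 169 mm tall and there are 7 of them, so the total rise is 7 × 169 = 1183 mm.


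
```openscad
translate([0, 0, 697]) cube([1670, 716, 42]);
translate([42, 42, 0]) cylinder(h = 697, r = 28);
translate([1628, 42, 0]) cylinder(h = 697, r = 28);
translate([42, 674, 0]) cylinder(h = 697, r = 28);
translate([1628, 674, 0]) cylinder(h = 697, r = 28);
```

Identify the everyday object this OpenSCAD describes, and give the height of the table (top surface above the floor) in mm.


A table. The table height is 739 mm.

A 1670×716×42 slab sits at z = 697 on four Ø56 mm round legs — a table. The top surface is at 697 + 42 = 739 mm.


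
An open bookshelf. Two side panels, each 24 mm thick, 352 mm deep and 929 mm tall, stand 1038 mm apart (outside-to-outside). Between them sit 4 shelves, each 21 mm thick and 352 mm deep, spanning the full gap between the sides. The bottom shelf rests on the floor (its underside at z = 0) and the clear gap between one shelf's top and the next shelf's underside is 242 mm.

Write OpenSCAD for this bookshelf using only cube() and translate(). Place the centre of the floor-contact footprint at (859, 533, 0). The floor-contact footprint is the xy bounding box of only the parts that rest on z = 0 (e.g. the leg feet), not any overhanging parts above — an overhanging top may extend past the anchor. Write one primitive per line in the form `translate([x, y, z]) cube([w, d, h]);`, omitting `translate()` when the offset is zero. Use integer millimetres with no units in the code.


translate([340, 357, 0]) cube([24, 352, 929]);
translate([1354, 357, 0]) cube([24, 352, 929]);
translate([364, 357, 0]) cube([990, 352, 21]);
translate([364, 357, 263]) cube([990, 352, 21]);
translate([364, 357, 526]) cube([990, 352, 21]);
translate([364, 357, 789]) cube([990, 352, 21]);


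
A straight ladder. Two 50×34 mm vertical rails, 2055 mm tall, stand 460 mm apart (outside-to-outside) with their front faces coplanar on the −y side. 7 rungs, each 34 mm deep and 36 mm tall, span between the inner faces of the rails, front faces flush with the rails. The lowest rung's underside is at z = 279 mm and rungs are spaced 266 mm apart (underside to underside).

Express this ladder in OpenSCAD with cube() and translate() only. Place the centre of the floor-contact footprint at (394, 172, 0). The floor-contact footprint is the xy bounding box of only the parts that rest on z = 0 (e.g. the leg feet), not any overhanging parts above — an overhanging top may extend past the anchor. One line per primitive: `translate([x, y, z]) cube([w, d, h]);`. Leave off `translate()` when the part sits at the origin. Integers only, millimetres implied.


translate([164, 155, 0]) cube([50, 34, 2055]);
translate([574, 155, 0]) cube([50, 34, 2055]);
translate([214, 155, 279]) cube([360, 34, 36]);
translate([214, 155, 545]) cube([360, 34, 36]);
translate([214, 155, 811]) cube([360, 34, 36]);
translate([214, 155, 1077]) cube([360, 34, 36]);
translate([214, 155, 1343]) cube([360, 34, 36]);
translate([214, 155, 1609]) cube([360, 34, 36]);
translate([214, 155, 1875]) cube([360, 34, 36]);


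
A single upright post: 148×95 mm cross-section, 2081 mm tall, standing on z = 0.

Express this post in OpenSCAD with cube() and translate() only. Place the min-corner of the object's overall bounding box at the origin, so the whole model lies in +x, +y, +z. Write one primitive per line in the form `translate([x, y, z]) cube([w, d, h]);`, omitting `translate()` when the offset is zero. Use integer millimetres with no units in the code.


cube([148, 95, 2081]);


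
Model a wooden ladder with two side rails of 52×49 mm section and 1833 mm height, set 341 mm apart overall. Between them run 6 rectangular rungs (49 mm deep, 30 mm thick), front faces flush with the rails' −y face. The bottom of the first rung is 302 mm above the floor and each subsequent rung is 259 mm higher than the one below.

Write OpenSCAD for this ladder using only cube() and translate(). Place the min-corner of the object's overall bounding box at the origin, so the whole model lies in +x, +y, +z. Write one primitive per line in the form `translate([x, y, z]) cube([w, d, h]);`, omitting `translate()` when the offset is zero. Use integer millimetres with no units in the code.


// rung span = 341 - 2*52 = 237
// rung[k] z = 302 + k*259
cube([52, 49, 1833]);
translate([289, 0, 0]) cube([52, 49, 1833]);
translate([52, 0, 302]) cube([237, 49, 30]);
translate([52, 0, 561]) cube([237, 49, 30]);
translate([52, 0, 820]) cube([237, 49, 30]);
translate([52, 0, 1079]) cube([237, 49, 30]);
translate([52, 0, 1338]) cube([237, 49, 30]);
translate([52, 0, 1597]) cube([237, 49, 30]);


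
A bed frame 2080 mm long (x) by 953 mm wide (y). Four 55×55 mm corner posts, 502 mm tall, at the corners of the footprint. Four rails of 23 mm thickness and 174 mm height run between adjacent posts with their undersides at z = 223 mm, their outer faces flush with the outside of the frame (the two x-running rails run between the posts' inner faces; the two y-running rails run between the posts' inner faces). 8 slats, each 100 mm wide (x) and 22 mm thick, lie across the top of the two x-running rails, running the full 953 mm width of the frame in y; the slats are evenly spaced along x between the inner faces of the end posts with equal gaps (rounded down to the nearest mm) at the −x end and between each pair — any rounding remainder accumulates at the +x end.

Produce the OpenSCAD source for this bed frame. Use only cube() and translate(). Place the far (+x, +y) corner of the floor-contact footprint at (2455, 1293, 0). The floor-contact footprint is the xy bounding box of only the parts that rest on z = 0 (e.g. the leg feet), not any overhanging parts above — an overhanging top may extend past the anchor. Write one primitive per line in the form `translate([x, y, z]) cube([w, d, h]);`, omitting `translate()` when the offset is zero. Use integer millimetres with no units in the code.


// slat z = rail_z + rail_h = 223 + 174 = 397
// slat gap = ⌊(1970 − 8·100) / 9⌋ = 130
translate([375, 340, 0]) cube([55, 55, 502]);
translate([375, 1238, 0]) cube([55, 55, 502]);
translate([2400, 340, 0]) cube([55, 55, 502]);
translate([2400, 1238, 0]) cube([55, 55, 502]);
translate([430, 340, 223]) cube([1970, 23, 174]);
translate([430, 1270, 223]) cube([1970, 23, 174]);
translate([375, 395, 223]) cube([23, 843, 174]);
translate([2432, 395, 223]) cube([23, 843, 174]);
translate([560, 340, 397]) cube([100, 953, 22]);
translate([790, 340, 397]) cube([100, 953, 22]);
translate([1020, 340, 397]) cube([100, 953, 22]);
translate([1250, 340, 397]) cube([100, 953, 22]);
translate([1480, 340, 397]) cube([100, 953, 22]);
translate([1710, 340, 397]) cube([100, 953, 22]);
translate([1940, 340, 397]) cube([100, 953, 22]);
translate([2170, 340, 397]) cube([100, 953, 22]);


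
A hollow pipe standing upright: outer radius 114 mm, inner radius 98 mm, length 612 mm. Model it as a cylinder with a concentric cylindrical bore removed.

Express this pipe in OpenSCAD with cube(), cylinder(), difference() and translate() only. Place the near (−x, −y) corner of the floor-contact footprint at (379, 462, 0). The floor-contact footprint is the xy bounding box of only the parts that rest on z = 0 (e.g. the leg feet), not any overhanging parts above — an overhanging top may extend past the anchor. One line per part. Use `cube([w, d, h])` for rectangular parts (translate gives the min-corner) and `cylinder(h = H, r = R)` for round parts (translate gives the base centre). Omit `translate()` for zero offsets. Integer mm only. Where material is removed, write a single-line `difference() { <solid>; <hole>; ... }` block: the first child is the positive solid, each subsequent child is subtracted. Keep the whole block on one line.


difference() { translate([493, 576, 0]) cylinder(h = 612, r = 114); translate([493, 576, 0]) cylinder(h = 612, r = 98); }


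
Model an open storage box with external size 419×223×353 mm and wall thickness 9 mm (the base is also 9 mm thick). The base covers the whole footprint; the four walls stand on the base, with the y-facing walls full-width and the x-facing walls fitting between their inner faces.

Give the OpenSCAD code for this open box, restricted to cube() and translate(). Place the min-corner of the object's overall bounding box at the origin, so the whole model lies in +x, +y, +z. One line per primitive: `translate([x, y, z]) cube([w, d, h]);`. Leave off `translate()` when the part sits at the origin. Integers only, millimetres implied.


cube([419, 223, 9]);
translate([0, 0, 9]) cube([419, 9, 344]);
translate([0, 214, 9]) cube([419, 9, 344]);
translate([0, 9, 9]) cube([9, 205, 344]);
translate([410, 9, 9]) cube([9, 205, 344]);


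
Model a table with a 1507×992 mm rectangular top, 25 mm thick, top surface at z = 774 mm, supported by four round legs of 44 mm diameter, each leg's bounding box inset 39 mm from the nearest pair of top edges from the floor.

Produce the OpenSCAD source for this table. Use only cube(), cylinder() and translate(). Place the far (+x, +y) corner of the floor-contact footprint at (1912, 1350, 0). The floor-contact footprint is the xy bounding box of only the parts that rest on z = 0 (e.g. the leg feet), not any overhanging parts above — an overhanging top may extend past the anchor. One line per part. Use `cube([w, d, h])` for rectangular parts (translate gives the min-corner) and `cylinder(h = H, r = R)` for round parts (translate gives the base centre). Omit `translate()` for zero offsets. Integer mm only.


translate([444, 397, 749]) cube([1507, 992, 25]);
translate([505, 458, 0]) cylinder(h = 749, r = 22);
translate([1890, 458, 0]) cylinder(h = 749, r = 22);
translate([505, 1328, 0]) cylinder(h = 749, r = 22);
translate([1890, 1328, 0]) cylinder(h = 749, r = 22);


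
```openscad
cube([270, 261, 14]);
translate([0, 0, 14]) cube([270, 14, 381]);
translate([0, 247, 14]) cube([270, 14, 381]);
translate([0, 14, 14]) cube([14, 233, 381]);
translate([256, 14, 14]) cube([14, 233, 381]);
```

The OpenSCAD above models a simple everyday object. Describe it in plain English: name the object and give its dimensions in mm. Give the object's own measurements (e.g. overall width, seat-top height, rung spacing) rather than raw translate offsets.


An open-topped rectangular box: outside dimensions 270×261×395 mm, with a uniform wall and base thickness of 14 mm. The base is a full 270×261 slab on the floor; four walls sit on top of the base. The front and back walls (the −y and +y sides) span the full width; the two side walls fit between them.


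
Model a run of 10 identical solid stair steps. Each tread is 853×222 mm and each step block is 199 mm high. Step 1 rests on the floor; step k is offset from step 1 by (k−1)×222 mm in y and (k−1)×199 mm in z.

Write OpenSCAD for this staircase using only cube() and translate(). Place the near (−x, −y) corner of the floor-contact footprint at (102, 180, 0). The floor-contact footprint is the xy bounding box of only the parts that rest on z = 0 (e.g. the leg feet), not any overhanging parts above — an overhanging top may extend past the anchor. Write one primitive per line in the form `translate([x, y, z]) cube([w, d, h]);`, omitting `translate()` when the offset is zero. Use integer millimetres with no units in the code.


translate([102, 180, 0]) cube([853, 222, 199]);
translate([102, 402, 199]) cube([853, 222, 199]);
translate([102, 624, 398]) cube([853, 222, 199]);
translate([102, 846, 597]) cube([853, 222, 199]);
translate([102, 1068, 796]) cube([853, 222, 199]);
translate([102, 1290, 995]) cube([853, 222, 199]);
translate([102, 1512, 1194]) cube([853, 222, 199]);
translate([102, 1734, 1393]) cube([853, 222, 199]);
translate([102, 1956, 1592]) cube([853, 222, 199]);
translate([102, 2178, 1791]) cube([853, 222, 199]);


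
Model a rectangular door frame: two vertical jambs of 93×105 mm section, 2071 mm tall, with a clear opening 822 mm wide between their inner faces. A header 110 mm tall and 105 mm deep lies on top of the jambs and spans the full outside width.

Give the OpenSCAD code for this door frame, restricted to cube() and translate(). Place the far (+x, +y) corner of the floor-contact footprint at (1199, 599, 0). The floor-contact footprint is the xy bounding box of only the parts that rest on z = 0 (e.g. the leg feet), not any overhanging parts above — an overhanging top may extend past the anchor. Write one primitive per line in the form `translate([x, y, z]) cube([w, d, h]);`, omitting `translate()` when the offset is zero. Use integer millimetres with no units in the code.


translate([191, 494, 0]) cube([93, 105, 2071]);
translate([1106, 494, 0]) cube([93, 105, 2071]);
translate([191, 494, 2071]) cube([1008, 105, 110]);


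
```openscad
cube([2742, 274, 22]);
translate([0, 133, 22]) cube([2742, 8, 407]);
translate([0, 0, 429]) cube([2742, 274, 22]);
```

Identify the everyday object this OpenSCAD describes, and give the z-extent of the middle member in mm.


An I-beam. The web height is 407 mm.

Two wide flanges with a thin centred web — an I-beam. Overall 451 mm minus two 22 mm flanges gives a web of 451 − 2·22 = 407 mm.


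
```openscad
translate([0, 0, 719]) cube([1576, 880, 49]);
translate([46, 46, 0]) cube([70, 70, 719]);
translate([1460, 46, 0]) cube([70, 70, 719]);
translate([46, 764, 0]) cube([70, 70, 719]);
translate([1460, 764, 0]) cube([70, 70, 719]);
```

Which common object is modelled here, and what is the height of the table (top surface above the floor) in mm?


A table. The table height is 768 mm.

A 1576×880×49 slab sits at z = 719 on four 70 mm square posts — a table. The top surface is at 719 + 49 = 768 mm.


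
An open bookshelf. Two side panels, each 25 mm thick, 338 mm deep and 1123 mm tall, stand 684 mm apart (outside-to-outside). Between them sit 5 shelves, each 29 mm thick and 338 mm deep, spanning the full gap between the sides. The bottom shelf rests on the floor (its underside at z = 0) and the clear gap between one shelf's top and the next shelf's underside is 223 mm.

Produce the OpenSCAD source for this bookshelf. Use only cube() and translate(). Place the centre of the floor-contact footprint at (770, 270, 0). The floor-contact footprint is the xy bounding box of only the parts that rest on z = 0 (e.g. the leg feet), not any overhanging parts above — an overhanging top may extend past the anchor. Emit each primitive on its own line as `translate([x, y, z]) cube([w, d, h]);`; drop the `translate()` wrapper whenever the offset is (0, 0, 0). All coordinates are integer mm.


translate([428, 101, 0]) cube([25, 338, 1123]);
translate([1087, 101, 0]) cube([25, 338, 1123]);
translate([453, 101, 0]) cube([634, 338, 29]);
translate([453, 101, 252]) cube([634, 338, 29]);
translate([453, 101, 504]) cube([634, 338, 29]);
translate([453, 101, 756]) cube([634, 338, 29]);
translate([453, 101, 1008]) cube([634, 338, 29]);


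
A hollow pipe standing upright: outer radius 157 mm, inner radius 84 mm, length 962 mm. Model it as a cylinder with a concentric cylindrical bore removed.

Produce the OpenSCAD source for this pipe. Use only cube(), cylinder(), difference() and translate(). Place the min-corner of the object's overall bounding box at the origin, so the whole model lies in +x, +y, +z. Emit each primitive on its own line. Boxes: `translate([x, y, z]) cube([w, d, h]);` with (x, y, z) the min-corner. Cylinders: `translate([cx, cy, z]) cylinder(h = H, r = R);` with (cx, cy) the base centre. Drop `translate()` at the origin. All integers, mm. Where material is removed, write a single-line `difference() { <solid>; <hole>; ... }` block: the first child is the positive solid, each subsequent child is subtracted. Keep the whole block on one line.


difference() { translate([157, 157, 0]) cylinder(h = 962, r = 157); translate([157, 157, 0]) cylinder(h = 962, r = 84); }


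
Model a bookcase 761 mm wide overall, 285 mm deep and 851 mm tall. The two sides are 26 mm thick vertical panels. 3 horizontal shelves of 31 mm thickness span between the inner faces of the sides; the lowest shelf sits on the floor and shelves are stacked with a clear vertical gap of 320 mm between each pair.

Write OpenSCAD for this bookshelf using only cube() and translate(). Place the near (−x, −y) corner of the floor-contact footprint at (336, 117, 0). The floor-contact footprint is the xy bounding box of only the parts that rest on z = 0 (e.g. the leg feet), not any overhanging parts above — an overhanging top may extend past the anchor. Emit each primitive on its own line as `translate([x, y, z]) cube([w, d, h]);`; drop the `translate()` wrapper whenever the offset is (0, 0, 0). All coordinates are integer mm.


translate([336, 117, 0]) cube([26, 285, 851]);
translate([1071, 117, 0]) cube([26, 285, 851]);
translate([362, 117, 0]) cube([709, 285, 31]);
translate([362, 117, 351]) cube([709, 285, 31]);
translate([362, 117, 702]) cube([709, 285, 31]);


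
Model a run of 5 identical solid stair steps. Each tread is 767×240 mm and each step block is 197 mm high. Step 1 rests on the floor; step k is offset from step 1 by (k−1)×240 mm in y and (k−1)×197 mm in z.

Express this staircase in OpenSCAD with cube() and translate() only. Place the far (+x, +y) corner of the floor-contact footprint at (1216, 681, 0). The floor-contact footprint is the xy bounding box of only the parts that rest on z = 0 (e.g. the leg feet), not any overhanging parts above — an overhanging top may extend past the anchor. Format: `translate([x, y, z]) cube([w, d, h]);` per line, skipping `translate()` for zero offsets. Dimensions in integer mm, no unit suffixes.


translate([449, 441, 0]) cube([767, 240, 197]);
translate([449, 681, 197]) cube([767, 240, 197]);
translate([449, 921, 394]) cube([767, 240, 197]);
translate([449, 1161, 591]) cube([767, 240, 197]);
translate([449, 1401, 788]) cube([767, 240, 197]);


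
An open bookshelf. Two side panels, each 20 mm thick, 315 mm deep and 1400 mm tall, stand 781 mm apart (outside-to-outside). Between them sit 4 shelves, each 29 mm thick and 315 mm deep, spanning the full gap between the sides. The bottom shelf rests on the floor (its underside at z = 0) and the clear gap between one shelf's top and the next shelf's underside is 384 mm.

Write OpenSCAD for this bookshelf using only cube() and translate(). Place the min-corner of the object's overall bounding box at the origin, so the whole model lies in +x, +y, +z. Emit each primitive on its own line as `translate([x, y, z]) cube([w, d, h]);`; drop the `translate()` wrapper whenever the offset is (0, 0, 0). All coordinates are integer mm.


cube([20, 315, 1400]);
translate([761, 0, 0]) cube([20, 315, 1400]);
translate([20, 0, 0]) cube([741, 315, 29]);
translate([20, 0, 413]) cube([741, 315, 29]);
translate([20, 0, 826]) cube([741, 315, 29]);
translate([20, 0, 1239]) cube([741, 315, 29]);


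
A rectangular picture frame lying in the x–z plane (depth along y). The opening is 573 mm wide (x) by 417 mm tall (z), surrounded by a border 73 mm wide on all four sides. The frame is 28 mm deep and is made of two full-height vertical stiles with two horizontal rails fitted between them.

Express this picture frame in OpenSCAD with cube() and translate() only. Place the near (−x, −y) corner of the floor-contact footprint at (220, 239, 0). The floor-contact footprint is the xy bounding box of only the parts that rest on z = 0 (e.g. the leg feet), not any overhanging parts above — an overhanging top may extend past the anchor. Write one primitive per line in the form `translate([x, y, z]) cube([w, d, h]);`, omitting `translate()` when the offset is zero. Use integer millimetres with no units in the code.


translate([220, 239, 0]) cube([73, 28, 563]);
translate([866, 239, 0]) cube([73, 28, 563]);
translate([293, 239, 0]) cube([573, 28, 73]);
translate([293, 239, 490]) cube([573, 28, 73]);


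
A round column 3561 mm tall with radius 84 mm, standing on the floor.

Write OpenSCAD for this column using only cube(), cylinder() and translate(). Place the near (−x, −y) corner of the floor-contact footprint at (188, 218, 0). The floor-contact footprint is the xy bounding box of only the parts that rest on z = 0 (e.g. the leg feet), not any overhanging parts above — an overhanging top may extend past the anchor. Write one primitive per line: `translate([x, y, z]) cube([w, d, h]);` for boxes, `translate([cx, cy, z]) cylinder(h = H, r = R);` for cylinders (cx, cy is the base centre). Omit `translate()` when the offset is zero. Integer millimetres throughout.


translate([272, 302, 0]) cylinder(h = 3561, r = 84);


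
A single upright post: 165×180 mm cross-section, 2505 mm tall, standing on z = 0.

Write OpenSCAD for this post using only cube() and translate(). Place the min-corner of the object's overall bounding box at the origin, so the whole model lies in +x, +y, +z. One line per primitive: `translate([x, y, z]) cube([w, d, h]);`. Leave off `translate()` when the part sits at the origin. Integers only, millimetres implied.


cube([165, 180, 2505]);


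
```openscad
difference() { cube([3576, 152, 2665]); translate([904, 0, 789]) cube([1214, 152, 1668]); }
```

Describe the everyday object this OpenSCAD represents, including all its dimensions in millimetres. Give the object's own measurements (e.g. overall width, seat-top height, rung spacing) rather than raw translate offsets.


A wall 3576 mm long (x), 152 mm thick (y), 2665 mm tall, with a rectangular window opening cut through it. The opening is 1214 mm wide and 1668 mm tall; its sill is at z = 789 mm and its near (−x) edge is 904 mm from the wall's −x end. The opening passes through the full wall thickness.


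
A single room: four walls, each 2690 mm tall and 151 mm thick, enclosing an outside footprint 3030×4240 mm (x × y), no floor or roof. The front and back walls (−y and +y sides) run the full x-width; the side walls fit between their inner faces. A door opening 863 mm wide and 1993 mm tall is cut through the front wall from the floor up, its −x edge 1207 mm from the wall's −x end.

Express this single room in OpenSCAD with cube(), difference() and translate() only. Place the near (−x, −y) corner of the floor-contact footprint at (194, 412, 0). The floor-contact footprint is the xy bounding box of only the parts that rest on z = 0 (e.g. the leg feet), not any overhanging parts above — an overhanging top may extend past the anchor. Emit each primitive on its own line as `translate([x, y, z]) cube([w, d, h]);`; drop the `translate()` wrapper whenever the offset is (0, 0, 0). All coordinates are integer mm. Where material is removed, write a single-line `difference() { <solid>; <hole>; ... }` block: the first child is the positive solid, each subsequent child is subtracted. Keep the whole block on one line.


difference() { translate([194, 412, 0]) cube([3030, 151, 2690]); translate([1401, 412, 0]) cube([863, 151, 1993]); }
translate([194, 4501, 0]) cube([3030, 151, 2690]);
translate([194, 563, 0]) cube([151, 3938, 2690]);
translate([3073, 563, 0]) cube([151, 3938, 2690]);


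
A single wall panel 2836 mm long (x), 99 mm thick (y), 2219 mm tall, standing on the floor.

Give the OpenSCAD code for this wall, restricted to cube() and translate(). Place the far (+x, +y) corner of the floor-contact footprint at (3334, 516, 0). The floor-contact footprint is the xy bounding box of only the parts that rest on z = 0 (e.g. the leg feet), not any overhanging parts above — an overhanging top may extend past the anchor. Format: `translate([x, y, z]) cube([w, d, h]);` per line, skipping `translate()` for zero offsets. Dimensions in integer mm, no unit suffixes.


translate([498, 417, 0]) cube([2836, 99, 2219]);


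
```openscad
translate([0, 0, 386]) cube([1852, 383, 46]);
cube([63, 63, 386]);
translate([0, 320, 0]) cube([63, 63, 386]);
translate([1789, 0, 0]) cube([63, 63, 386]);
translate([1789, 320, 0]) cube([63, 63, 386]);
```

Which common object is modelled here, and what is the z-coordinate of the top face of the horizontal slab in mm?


A bench. The seat-top height is 432 mm.

A long slab on four corner posts — a bench. The slab sits at z = 386 with thickness 46, so the top is 386 + 46 = 432 mm.


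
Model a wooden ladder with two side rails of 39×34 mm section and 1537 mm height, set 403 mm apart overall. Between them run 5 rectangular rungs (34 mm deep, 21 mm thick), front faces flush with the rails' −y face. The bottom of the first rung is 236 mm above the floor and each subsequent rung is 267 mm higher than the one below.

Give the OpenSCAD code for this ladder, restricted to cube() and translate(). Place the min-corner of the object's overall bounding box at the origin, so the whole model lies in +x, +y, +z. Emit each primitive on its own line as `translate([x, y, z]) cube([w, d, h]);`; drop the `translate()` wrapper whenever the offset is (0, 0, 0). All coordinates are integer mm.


cube([39, 34, 1537]);
translate([364, 0, 0]) cube([39, 34, 1537]);
translate([39, 0, 236]) cube([325, 34, 21]);
translate([39, 0, 503]) cube([325, 34, 21]);
translate([39, 0, 770]) cube([325, 34, 21]);
translate([39, 0, 1037]) cube([325, 34, 21]);
translate([39, 0, 1304]) cube([325, 34, 21]);


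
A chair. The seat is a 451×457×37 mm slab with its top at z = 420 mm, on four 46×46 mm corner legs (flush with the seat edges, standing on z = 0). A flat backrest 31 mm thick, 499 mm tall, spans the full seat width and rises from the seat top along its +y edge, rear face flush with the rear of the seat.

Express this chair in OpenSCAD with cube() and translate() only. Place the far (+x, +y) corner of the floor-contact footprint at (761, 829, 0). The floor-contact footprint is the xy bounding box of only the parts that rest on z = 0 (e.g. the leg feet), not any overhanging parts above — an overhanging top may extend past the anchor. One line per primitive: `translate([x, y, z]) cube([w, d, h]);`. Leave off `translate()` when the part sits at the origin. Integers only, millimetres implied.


// leg_h = 420 - 37 = 383
translate([310, 372, 383]) cube([451, 457, 37]);
translate([310, 372, 0]) cube([46, 46, 383]);
translate([715, 372, 0]) cube([46, 46, 383]);
translate([310, 783, 0]) cube([46, 46, 383]);
translate([715, 783, 0]) cube([46, 46, 383]);
translate([310, 798, 420]) cube([451, 31, 499]);


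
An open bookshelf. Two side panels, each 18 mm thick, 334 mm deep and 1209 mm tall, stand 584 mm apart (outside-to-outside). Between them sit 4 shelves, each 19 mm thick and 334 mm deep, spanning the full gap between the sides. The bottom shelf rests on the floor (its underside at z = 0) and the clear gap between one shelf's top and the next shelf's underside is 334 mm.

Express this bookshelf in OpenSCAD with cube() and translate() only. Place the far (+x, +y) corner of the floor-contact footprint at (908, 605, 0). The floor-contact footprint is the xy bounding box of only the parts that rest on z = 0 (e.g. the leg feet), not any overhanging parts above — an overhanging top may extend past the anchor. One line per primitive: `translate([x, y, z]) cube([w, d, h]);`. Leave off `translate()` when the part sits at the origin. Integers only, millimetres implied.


translate([324, 271, 0]) cube([18, 334, 1209]);
translate([890, 271, 0]) cube([18, 334, 1209]);
translate([342, 271, 0]) cube([548, 334, 19]);
translate([342, 271, 353]) cube([548, 334, 19]);
translate([342, 271, 706]) cube([548, 334, 19]);
translate([342, 271, 1059]) cube([548, 334, 19]);


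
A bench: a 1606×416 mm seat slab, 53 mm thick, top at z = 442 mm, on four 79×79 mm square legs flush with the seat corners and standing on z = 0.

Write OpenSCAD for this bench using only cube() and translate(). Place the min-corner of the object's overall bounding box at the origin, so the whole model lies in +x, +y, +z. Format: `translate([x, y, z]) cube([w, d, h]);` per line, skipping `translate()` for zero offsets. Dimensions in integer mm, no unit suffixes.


translate([0, 0, 389]) cube([1606, 416, 53]);
cube([79, 79, 389]);
translate([0, 337, 0]) cube([79, 79, 389]);
translate([1527, 0, 0]) cube([79, 79, 389]);
translate([1527, 337, 0]) cube([79, 79, 389]);


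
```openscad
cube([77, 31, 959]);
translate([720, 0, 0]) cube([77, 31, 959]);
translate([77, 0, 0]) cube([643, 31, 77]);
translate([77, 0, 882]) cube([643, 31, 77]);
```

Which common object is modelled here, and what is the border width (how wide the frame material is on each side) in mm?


A picture frame. The border width is 77 mm.

Four thin pieces enclosing a rectangular opening — a picture frame. The two full-height stiles are 959 mm tall; the top rail sits at z = 882 and is 77 mm tall, so the border above the opening is 959 − 882 = 77 mm, matching the stile x-width.


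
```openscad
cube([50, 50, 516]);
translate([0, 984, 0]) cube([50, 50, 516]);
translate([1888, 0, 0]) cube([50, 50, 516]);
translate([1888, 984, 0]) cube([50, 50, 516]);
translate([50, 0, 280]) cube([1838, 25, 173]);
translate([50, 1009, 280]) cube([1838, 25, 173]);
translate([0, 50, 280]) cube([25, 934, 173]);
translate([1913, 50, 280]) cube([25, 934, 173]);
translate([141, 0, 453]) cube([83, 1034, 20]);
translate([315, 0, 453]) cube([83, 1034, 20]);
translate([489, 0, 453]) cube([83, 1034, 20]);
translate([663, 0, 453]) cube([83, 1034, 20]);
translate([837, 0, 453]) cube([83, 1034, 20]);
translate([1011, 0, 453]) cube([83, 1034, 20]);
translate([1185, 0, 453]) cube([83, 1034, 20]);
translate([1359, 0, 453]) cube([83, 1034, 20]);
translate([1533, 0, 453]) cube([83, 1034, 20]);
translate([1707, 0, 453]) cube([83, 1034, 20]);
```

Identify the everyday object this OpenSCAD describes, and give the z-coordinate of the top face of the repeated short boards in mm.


A bed frame. The slat-top height is 473 mm.

Four posts, four rails, and a row of slats — a bed frame. Slats sit on the rails at z = 280 + 173 = 453; with slat thickness 20, the top is 473 mm.
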